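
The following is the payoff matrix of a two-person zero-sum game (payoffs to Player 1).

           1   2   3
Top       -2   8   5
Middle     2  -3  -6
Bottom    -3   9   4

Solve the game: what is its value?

Row minima: Top → -2, Middle → -6, Bottom → -3; maximin = -2.
Column maxima: 1 → 2, 2 → 9, 3 → 5; minimax = 2.
-2 ≠ 2, so there is no saddle point; optimal play is mixed.
2 is strictly dominated by 3 (it gives Player 1 strictly more in every row), so Player 2 never plays it.
With 2 eliminated, Bottom is strictly dominated by Top (Top gives Player 1 strictly more in every remaining column), so Player 1 never plays it.
On the remaining 2×2 (Top, Middle vs 1, 3):
Let Player 1 play Top with probability p. Expected payoff against 1: (-2)p + 2(1−p) = −4p + 2; against 3: 5p + (-6)(1−p) = 11p − 6.
Setting these equal: −4p + 2 = 11p − 6 ⇒ −15p = -8 ⇒ p = 8/15, and the value is (-4)·(8/15) + 2 = -2/15.
For Player 2: with q = P(1), equating Top's and Middle's payoffs gives −7q + 5 = 8q − 6 ⇒ q = 11/15.

-2/15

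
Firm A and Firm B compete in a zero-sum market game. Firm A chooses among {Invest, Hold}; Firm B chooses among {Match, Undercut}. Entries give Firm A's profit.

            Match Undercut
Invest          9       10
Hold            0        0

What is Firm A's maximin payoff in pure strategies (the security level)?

9

Row minima: Invest → 9, Hold → 0.
The best of these is 9.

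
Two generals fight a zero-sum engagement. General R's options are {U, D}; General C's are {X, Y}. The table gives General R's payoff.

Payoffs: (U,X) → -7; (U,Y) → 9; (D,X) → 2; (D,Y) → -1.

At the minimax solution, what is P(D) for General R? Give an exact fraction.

16/19

Row minima: U → -7, D → -1; maximin = -1.
Column maxima: X → 2, Y → 9; minimax = 2.
-1 ≠ 2, so there is no saddle point; optimal play is mixed.
Let General R play U with probability p. Expected payoff against X: (-7)p + 2(1−p) = −9p + 2; against Y: 9p + (-1)(1−p) = 10p − 1.
Setting these equal: −9p + 2 = 10p − 1 ⇒ −19p = -3 ⇒ p = 3/19, and the value is (-9)·(3/19) + 2 = 11/19.
For General C: with q = P(X), equating U's and D's payoffs gives −16q + 9 = 3q − 1 ⇒ q = 10/19.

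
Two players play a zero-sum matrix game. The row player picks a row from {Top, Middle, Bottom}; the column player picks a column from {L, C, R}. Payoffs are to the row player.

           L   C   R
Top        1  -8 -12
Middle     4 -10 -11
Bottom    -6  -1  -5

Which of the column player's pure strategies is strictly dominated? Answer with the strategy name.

R holds the row player's payoff strictly below C in every row: -12 < -8, -11 < -10, -5 < -1.
So C is strictly dominated for the column player.

C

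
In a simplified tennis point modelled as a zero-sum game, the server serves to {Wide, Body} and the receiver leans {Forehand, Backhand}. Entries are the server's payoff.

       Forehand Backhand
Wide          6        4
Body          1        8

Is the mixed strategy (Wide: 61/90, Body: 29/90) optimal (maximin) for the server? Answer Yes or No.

No

Against Forehand this mix gives (61/90)·6 + (29/90)·1 = 79/18.
Against Backhand this mix gives (61/90)·4 + (29/90)·8 = 238/45.
The receiver will play Forehand, holding the server to 79/18. Shifting weight toward the row that does better against Forehand would raise this floor (the equalizing mix achieves 44/9 against both Forehand and Backhand), so the proposed strategy is not optimal.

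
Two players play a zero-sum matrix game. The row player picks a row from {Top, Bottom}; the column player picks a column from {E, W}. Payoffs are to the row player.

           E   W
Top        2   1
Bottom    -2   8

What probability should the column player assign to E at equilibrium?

7/11

Row minima: Top → 1, Bottom → -2; maximin = 1.
Column maxima: E → 2, W → 8; minimax = 2.
1 ≠ 2, so there is no saddle point; optimal play is mixed.
Let the row player play Top with probability p. Expected payoff against E: 2p + (-2)(1−p) = 4p − 2; against W: 1p + 8(1−p) = −7p + 8.
Setting these equal: 4p − 2 = −7p + 8 ⇒ 11p = 10 ⇒ p = 10/11, and the value is (4)·(10/11) − 2 = 18/11.
For the column player: with q = P(E), equating Top's and Bottom's payoffs gives q + 1 = −10q + 8 ⇒ q = 7/11.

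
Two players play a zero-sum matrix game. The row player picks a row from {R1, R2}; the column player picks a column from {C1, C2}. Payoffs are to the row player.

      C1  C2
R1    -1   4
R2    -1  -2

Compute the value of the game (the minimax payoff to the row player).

Row minima: R1 → -1, R2 → -2; maximin = -1.
Column maxima: C1 → -1, C2 → 4; minimax = -1.
Since maximin = minimax = -1, there is a saddle point and the value is -1.

-1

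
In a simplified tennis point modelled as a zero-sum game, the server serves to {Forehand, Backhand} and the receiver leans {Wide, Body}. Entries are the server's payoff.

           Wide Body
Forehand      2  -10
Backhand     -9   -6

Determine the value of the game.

Row minima: Forehand → -10, Backhand → -9; maximin = -9.
Column maxima: Wide → 2, Body → -6; minimax = -6.
-9 ≠ -6, so there is no saddle point; optimal play is mixed.
Let the server play Forehand with probability p. Expected payoff against Wide: 2p + (-9)(1−p) = 11p − 9; against Body: (-10)p + (-6)(1−p) = −4p − 6.
Setting these equal: 11p − 9 = −4p − 6 ⇒ 15p = 3 ⇒ p = 1/5, and the value is (11)·(1/5) − 9 = -34/5.
For the receiver: with q = P(Wide), equating Forehand's and Backhand's payoffs gives 12q − 10 = −3q − 6 ⇒ q = 4/15.

-34/5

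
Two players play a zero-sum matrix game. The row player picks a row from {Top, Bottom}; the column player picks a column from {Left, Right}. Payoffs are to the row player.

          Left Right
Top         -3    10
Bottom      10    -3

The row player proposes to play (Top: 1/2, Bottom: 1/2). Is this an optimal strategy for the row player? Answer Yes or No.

Yes

Against Left this mix gives (1/2)·(-3) + (1/2)·10 = 7/2.
Against Right this mix gives (1/2)·10 + (1/2)·(-3) = 7/2.
All of the column player's active replies (Left, Right) yield 7/2, and no column does worse for the row player. The mix makes the column player indifferent and guarantees 7/2, so it is optimal.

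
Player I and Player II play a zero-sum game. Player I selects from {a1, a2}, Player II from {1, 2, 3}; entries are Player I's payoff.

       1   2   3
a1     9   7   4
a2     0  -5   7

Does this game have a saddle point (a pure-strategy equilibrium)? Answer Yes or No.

Row minima: a1 → 4, a2 → -5; maximin = 4.
Column maxima: 1 → 9, 2 → 7, 3 → 7; minimax = 7.
4 ≠ 7, so no pure-strategy equilibrium exists.

No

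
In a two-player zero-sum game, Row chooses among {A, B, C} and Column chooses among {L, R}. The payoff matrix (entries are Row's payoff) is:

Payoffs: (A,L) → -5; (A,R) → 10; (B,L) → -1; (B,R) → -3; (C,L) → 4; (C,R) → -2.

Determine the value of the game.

10/7

Row minima: A → -5, B → -3, C → -2; maximin = -2.
Column maxima: L → 4, R → 10; minimax = 4.
-2 ≠ 4, so there is no saddle point; optimal play is mixed.
B is strictly dominated by C, so Row never plays it.
On the remaining 2×2 (A, C vs L, R):
Let Row play A with probability p. Expected payoff against L: (-5)p + 4(1−p) = −9p + 4; against R: 10p + (-2)(1−p) = 12p − 2.
Setting these equal: −9p + 4 = 12p − 2 ⇒ −21p = -6 ⇒ p = 2/7, and the value is (-9)·(2/7) + 4 = 10/7.
For Column: with q = P(L), equating A's and C's payoffs gives −15q + 10 = 6q − 2 ⇒ q = 4/7.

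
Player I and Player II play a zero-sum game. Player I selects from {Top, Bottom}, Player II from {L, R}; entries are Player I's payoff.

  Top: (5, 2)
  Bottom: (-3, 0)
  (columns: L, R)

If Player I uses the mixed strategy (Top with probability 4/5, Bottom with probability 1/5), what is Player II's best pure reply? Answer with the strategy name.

R

If Player II plays L, Player I's expected payoff is (4/5)·5 + (1/5)·(-3) = 17/5.
If Player II plays R, Player I's expected payoff is (4/5)·2 + (1/5)·0 = 8/5.
Player II minimizes Player I's payoff; the smallest is 8/5, so the best response is R.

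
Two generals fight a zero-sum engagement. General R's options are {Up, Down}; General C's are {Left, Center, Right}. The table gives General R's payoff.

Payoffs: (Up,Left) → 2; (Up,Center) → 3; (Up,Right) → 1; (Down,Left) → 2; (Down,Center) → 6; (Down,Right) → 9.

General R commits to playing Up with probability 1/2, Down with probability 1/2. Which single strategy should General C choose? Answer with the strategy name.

Left

If General C plays Left, General R's expected payoff is (1/2)·2 + (1/2)·2 = 2.
If General C plays Center, General R's expected payoff is (1/2)·3 + (1/2)·6 = 9/2.
If General C plays Right, General R's expected payoff is (1/2)·1 + (1/2)·9 = 5.
General C minimizes General R's payoff; the smallest is 2, so the best response is Left.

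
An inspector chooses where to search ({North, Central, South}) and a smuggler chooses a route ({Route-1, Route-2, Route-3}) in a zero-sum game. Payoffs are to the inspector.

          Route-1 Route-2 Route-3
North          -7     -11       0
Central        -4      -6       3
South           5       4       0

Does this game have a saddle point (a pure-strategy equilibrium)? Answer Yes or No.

No

Row minima: North → -11, Central → -6, South → 0; maximin = 0.
Column maxima: Route-1 → 5, Route-2 → 4, Route-3 → 3; minimax = 3.
0 ≠ 3, so no pure-strategy equilibrium exists.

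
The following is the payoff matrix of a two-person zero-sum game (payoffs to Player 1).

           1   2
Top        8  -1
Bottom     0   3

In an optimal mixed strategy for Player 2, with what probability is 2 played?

Row minima: Top → -1, Bottom → 0; maximin = 0.
Column maxima: 1 → 8, 2 → 3; minimax = 3.
0 ≠ 3, so there is no saddle point; optimal play is mixed.
Let Player 1 play Top with probability p. Expected payoff against 1: 8p + 0(1−p) = 8p; against 2: (-1)p + 3(1−p) = −4p + 3.
Setting these equal: 8p = −4p + 3 ⇒ 12p = 3 ⇒ p = 1/4, and the value is (8)·(1/4) = 2.
For Player 2: with q = P(1), equating Top's and Bottom's payoffs gives 9q − 1 = −3q + 3 ⇒ q = 1/3.

2/3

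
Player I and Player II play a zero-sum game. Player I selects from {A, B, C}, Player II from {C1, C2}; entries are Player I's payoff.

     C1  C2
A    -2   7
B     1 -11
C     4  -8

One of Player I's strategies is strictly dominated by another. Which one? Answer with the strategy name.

B

C gives a strictly higher payoff than B against every column: 4 > 1, -8 > -11.
So B is strictly dominated and Player I never plays it.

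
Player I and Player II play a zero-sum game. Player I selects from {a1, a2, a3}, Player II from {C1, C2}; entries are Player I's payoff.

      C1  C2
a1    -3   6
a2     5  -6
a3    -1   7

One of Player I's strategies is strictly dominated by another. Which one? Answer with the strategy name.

a3 gives a strictly higher payoff than a1 against every column: -1 > -3, 7 > 6.
So a1 is strictly dominated and Player I never plays it.

a1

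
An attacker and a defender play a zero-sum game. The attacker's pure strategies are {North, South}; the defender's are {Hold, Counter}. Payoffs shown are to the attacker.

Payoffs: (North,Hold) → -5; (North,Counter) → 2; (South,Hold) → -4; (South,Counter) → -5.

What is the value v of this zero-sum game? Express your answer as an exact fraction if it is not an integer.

-33/8

Row minima: North → -5, South → -5; maximin = -5.
Column maxima: Hold → -4, Counter → 2; minimax = -4.
-5 ≠ -4, so there is no saddle point; optimal play is mixed.
Let the attacker play North with probability p. Expected payoff against Hold: (-5)p + (-4)(1−p) = −p − 4; against Counter: 2p + (-5)(1−p) = 7p − 5.
Setting these equal: −p − 4 = 7p − 5 ⇒ −8p = -1 ⇒ p = 1/8, and the value is (-1)·(1/8) − 4 = -33/8.
For the defender: with q = P(Hold), equating North's and South's payoffs gives −7q + 2 = q − 5 ⇒ q = 7/8.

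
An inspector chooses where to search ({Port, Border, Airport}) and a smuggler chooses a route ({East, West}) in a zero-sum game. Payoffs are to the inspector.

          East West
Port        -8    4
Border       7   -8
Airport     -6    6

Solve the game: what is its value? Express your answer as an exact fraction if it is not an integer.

Row minima: Port → -8, Border → -8, Airport → -6; maximin = -6.
Column maxima: East → 7, West → 6; minimax = 6.
-6 ≠ 6, so there is no saddle point; optimal play is mixed.
Port is strictly dominated by Airport, so the inspector never plays it.
On the remaining 2×2 (Border, Airport vs East, West):
Let the inspector play Border with probability p. Expected payoff against East: 7p + (-6)(1−p) = 13p − 6; against West: (-8)p + 6(1−p) = −14p + 6.
Setting these equal: 13p − 6 = −14p + 6 ⇒ 27p = 12 ⇒ p = 4/9, and the value is (13)·(4/9) − 6 = -2/9.
For the smuggler: with q = P(East), equating Border's and Airport's payoffs gives 15q − 8 = −12q + 6 ⇒ q = 14/27.

-2/9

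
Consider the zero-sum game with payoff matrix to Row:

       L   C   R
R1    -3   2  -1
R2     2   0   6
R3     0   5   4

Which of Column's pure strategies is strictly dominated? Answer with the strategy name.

R

L holds Row's payoff strictly below R in every row: -3 < -1, 2 < 6, 0 < 4.
So R is strictly dominated for Column.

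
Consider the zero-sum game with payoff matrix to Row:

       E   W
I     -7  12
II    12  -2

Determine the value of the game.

130/33

Row minima: I → -7, II → -2; maximin = -2.
Column maxima: E → 12, W → 12; minimax = 12.
-2 ≠ 12, so there is no saddle point; optimal play is mixed.
Let Row play I with probability p. Expected payoff against E: (-7)p + 12(1−p) = −19p + 12; against W: 12p + (-2)(1−p) = 14p − 2.
Setting these equal: −19p + 12 = 14p − 2 ⇒ −33p = -14 ⇒ p = 14/33, and the value is (-19)·(14/33) + 12 = 130/33.
For Column: with q = P(E), equating I's and II's payoffs gives −19q + 12 = 14q − 2 ⇒ q = 14/33.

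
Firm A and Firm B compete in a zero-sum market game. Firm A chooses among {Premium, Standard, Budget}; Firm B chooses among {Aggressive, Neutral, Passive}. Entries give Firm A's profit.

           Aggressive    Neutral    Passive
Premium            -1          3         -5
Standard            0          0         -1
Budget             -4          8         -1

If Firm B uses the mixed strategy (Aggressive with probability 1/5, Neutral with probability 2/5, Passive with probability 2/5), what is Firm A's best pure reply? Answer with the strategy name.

Budget

Expected payoff of Premium: (1/5)·(-1) + (2/5)·3 + (2/5)·(-5) = -1.
Expected payoff of Standard: (1/5)·0 + (2/5)·0 + (2/5)·(-1) = -2/5.
Expected payoff of Budget: (1/5)·(-4) + (2/5)·8 + (2/5)·(-1) = 2.
The largest is 2, so Firm A's best response is Budget.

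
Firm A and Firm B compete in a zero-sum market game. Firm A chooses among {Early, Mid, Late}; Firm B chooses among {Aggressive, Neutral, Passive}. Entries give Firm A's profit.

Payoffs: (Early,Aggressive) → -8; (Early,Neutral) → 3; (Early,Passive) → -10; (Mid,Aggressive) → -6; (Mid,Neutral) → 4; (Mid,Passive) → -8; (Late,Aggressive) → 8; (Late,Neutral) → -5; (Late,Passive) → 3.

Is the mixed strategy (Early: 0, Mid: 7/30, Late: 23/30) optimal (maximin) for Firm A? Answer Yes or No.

No

Against Aggressive this mix gives (7/30)·(-6) + (23/30)·8 = 71/15.
Against Neutral this mix gives (7/30)·4 + (23/30)·(-5) = -29/10.
Against Passive this mix gives (7/30)·(-8) + (23/30)·3 = 13/30.
Firm B will play Neutral, holding Firm A to -29/10. Shifting weight toward the row that does better against Neutral would raise this floor (the equalizing mix achieves -7/5 against both Neutral and Passive), so the proposed strategy is not optimal.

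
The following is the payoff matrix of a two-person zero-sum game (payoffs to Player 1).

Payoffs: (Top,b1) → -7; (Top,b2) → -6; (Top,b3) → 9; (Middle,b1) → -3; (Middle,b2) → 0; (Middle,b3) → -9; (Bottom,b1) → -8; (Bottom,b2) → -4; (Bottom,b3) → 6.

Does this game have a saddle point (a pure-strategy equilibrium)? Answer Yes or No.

No

Row minima: Top → -7, Middle → -9, Bottom → -8; maximin = -7.
Column maxima: b1 → -3, b2 → 0, b3 → 9; minimax = -3.
-7 ≠ -3, so no pure-strategy equilibrium exists.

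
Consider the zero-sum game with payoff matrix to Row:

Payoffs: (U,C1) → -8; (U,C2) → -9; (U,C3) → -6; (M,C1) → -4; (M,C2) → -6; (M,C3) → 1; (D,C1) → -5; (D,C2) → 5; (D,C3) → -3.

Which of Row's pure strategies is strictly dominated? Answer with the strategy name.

U

M gives a strictly higher payoff than U against every column: -4 > -8, -6 > -9, 1 > -6.
So U is strictly dominated and Row never plays it.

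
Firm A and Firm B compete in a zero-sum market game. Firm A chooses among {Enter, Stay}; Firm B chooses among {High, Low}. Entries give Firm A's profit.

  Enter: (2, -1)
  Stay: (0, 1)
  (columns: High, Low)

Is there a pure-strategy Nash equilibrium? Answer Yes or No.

Row minima: Enter → -1, Stay → 0; maximin = 0.
Column maxima: High → 2, Low → 1; minimax = 1.
0 ≠ 1, so no pure-strategy equilibrium exists.

No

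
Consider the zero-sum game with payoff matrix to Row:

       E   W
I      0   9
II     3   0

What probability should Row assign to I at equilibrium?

Row minima: I → 0, II → 0; maximin = 0.
Column maxima: E → 3, W → 9; minimax = 3.
0 ≠ 3, so there is no saddle point; optimal play is mixed.
Let Row play I with probability p. Expected payoff against E: 0p + 3(1−p) = −3p + 3; against W: 9p + 0(1−p) = 9p.
Setting these equal: −3p + 3 = 9p ⇒ −12p = -3 ⇒ p = 1/4, and the value is (-3)·(1/4) + 3 = 9/4.
For Column: with q = P(E), equating I's and II's payoffs gives −9q + 9 = 3q ⇒ q = 3/4.

1/4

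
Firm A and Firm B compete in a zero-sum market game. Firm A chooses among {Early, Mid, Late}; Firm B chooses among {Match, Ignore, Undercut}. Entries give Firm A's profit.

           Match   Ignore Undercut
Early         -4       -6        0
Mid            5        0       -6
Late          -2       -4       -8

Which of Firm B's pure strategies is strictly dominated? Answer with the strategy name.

Ignore holds Firm A's payoff strictly below Match in every row: -6 < -4, 0 < 5, -4 < -2.
So Match is strictly dominated for Firm B.

Match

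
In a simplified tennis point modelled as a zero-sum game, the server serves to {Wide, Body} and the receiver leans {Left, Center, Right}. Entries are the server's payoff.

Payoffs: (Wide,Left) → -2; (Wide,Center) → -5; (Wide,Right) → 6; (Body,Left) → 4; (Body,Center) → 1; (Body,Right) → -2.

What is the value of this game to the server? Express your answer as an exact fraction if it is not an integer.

Row minima: Wide → -5, Body → -2; maximin = -2.
Column maxima: Left → 4, Center → 1, Right → 6; minimax = 1.
-2 ≠ 1, so there is no saddle point; optimal play is mixed.
Left is strictly dominated by Center (it gives the server strictly more in every row), so the receiver never plays it.
On the remaining 2×2 (Wide, Body vs Center, Right):
Let the server play Wide with probability p. Expected payoff against Center: (-5)p + 1(1−p) = −6p + 1; against Right: 6p + (-2)(1−p) = 8p − 2.
Setting these equal: −6p + 1 = 8p − 2 ⇒ −14p = -3 ⇒ p = 3/14, and the value is (-6)·(3/14) + 1 = -2/7.
For the receiver: with q = P(Center), equating Wide's and Body's payoffs gives −11q + 6 = 3q − 2 ⇒ q = 4/7.

-2/7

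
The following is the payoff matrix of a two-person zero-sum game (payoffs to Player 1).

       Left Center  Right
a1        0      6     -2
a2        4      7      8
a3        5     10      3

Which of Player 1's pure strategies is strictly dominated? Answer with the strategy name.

a2 gives a strictly higher payoff than a1 against every column: 4 > 0, 7 > 6, 8 > -2.
So a1 is strictly dominated and Player 1 never plays it.

a1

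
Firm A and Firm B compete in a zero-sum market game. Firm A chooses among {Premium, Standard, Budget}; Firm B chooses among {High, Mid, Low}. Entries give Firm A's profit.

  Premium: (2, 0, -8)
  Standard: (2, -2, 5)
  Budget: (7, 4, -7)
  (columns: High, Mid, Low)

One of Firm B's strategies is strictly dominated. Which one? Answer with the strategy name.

Mid holds Firm A's payoff strictly below High in every row: 0 < 2, -2 < 2, 4 < 7.
So High is strictly dominated for Firm B.

High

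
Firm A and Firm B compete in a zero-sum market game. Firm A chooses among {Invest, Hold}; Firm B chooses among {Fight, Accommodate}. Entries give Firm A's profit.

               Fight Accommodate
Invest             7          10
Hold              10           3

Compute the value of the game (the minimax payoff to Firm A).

79/10

Row minima: Invest → 7, Hold → 3; maximin = 7.
Column maxima: Fight → 10, Accommodate → 10; minimax = 10.
7 ≠ 10, so there is no saddle point; optimal play is mixed.
Let Firm A play Invest with probability p. Expected payoff against Fight: 7p + 10(1−p) = −3p + 10; against Accommodate: 10p + 3(1−p) = 7p + 3.
Setting these equal: −3p + 10 = 7p + 3 ⇒ −10p = -7 ⇒ p = 7/10, and the value is (-3)·(7/10) + 10 = 79/10.
For Firm B: with q = P(Fight), equating Invest's and Hold's payoffs gives −3q + 10 = 7q + 3 ⇒ q = 7/10.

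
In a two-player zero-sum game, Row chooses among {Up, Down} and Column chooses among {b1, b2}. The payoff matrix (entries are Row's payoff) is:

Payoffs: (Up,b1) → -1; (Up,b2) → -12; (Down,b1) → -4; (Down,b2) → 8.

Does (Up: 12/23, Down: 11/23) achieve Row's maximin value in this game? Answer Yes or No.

Yes

Against b1 this mix gives (12/23)·(-1) + (11/23)·(-4) = -56/23.
Against b2 this mix gives (12/23)·(-12) + (11/23)·8 = -56/23.
All of Column's active replies (b1, b2) yield -56/23, and no column does worse for Row. The mix makes Column indifferent and guarantees -56/23, so it is optimal.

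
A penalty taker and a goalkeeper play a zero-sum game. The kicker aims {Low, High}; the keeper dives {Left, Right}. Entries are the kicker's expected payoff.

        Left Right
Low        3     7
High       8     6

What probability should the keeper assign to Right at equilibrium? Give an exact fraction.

5/6

Row minima: Low → 3, High → 6; maximin = 6.
Column maxima: Left → 8, Right → 7; minimax = 7.
6 ≠ 7, so there is no saddle point; optimal play is mixed.
Let the kicker play Low with probability p. Expected payoff against Left: 3p + 8(1−p) = −5p + 8; against Right: 7p + 6(1−p) = p + 6.
Setting these equal: −5p + 8 = p + 6 ⇒ −6p = -2 ⇒ p = 1/3, and the value is (-5)·(1/3) + 8 = 19/3.
For the keeper: with q = P(Left), equating Low's and High's payoffs gives −4q + 7 = 2q + 6 ⇒ q = 1/6.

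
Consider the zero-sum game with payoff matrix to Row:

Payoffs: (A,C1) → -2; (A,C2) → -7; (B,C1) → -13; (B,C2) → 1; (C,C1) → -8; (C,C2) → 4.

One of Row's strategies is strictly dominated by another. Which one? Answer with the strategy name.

B

C gives a strictly higher payoff than B against every column: -8 > -13, 4 > 1.
So B is strictly dominated and Row never plays it.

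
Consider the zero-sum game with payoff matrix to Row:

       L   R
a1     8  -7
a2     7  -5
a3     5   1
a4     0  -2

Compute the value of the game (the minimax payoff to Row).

Row minima: a1 → -7, a2 → -5, a3 → 1, a4 → -2; maximin = 1.
Column maxima: L → 8, R → 1; minimax = 1.
Since maximin = minimax = 1, there is a saddle point and the value is 1.

1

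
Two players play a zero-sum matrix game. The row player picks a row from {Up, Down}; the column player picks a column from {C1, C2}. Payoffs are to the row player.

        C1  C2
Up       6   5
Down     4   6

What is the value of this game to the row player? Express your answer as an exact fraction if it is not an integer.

Row minima: Up → 5, Down → 4; maximin = 5.
Column maxima: C1 → 6, C2 → 6; minimax = 6.
5 ≠ 6, so there is no saddle point; optimal play is mixed.
Let the row player play Up with probability p. Expected payoff against C1: 6p + 4(1−p) = 2p + 4; against C2: 5p + 6(1−p) = −p + 6.
Setting these equal: 2p + 4 = −p + 6 ⇒ 3p = 2 ⇒ p = 2/3, and the value is (2)·(2/3) + 4 = 16/3.
For the column player: with q = P(C1), equating Up's and Down's payoffs gives q + 5 = −2q + 6 ⇒ q = 1/3.

16/3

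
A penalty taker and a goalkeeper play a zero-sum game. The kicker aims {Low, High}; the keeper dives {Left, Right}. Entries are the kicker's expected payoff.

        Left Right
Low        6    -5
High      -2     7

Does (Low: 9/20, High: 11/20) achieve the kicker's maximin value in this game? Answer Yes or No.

Yes

Against Left this mix gives (9/20)·6 + (11/20)·(-2) = 8/5.
Against Right this mix gives (9/20)·(-5) + (11/20)·7 = 8/5.
All of the keeper's active replies (Left, Right) yield 8/5, and no column does worse for the kicker. The mix makes the keeper indifferent and guarantees 8/5, so it is optimal.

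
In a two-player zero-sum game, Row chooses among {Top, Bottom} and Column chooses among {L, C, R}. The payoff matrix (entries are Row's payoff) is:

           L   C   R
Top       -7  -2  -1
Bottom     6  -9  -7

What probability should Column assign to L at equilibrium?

7/20

Row minima: Top → -7, Bottom → -9; maximin = -7.
Column maxima: L → 6, C → -2, R → -1; minimax = -2.
-7 ≠ -2, so there is no saddle point; optimal play is mixed.
R is strictly dominated by C (it gives Row strictly more in every row), so Column never plays it.
On the remaining 2×2 (Top, Bottom vs L, C):
Let Row play Top with probability p. Expected payoff against L: (-7)p + 6(1−p) = −13p + 6; against C: (-2)p + (-9)(1−p) = 7p − 9.
Setting these equal: −13p + 6 = 7p − 9 ⇒ −20p = -15 ⇒ p = 3/4, and the value is (-13)·(3/4) + 6 = -15/4.
For Column: with q = P(L), equating Top's and Bottom's payoffs gives −5q − 2 = 15q − 9 ⇒ q = 7/20.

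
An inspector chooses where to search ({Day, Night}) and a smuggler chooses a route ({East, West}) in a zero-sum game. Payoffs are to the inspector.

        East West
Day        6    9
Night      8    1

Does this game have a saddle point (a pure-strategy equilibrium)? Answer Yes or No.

No

Row minima: Day → 6, Night → 1; maximin = 6.
Column maxima: East → 8, West → 9; minimax = 8.
6 ≠ 8, so no pure-strategy equilibrium exists.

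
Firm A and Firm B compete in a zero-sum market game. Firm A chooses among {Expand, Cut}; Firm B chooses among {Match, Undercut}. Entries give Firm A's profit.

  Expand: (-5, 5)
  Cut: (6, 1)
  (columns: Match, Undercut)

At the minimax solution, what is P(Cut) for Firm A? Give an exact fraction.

2/3

Row minima: Expand → -5, Cut → 1; maximin = 1.
Column maxima: Match → 6, Undercut → 5; minimax = 5.
1 ≠ 5, so there is no saddle point; optimal play is mixed.
Let Firm A play Expand with probability p. Expected payoff against Match: (-5)p + 6(1−p) = −11p + 6; against Undercut: 5p + 1(1−p) = 4p + 1.
Setting these equal: −11p + 6 = 4p + 1 ⇒ −15p = -5 ⇒ p = 1/3, and the value is (-11)·(1/3) + 6 = 7/3.
For Firm B: with q = P(Match), equating Expand's and Cut's payoffs gives −10q + 5 = 5q + 1 ⇒ q = 4/15.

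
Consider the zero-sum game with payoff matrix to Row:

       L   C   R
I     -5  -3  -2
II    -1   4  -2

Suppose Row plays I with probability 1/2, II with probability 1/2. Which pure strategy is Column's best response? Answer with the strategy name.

If Column plays L, Row's expected payoff is (1/2)·(-5) + (1/2)·(-1) = -3.
If Column plays C, Row's expected payoff is (1/2)·(-3) + (1/2)·4 = 1/2.
If Column plays R, Row's expected payoff is (1/2)·(-2) + (1/2)·(-2) = -2.
Column minimizes Row's payoff; the smallest is -3, so the best response is L.

L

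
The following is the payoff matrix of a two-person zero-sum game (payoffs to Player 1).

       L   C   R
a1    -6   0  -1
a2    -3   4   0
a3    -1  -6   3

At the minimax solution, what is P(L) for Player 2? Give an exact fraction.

Row minima: a1 → -6, a2 → -3, a3 → -6; maximin = -3.
Column maxima: L → -1, C → 4, R → 3; minimax = -1.
-3 ≠ -1, so there is no saddle point; optimal play is mixed.
a1 is strictly dominated by a2, so Player 1 never plays it.
R is strictly dominated by L (it gives Player 1 strictly more in every row), so Player 2 never plays it.
On the remaining 2×2 (a2, a3 vs L, C):
Let Player 1 play a2 with probability p. Expected payoff against L: (-3)p + (-1)(1−p) = −2p − 1; against C: 4p + (-6)(1−p) = 10p − 6.
Setting these equal: −2p − 1 = 10p − 6 ⇒ −12p = -5 ⇒ p = 5/12, and the value is (-2)·(5/12) − 1 = -11/6.
For Player 2: with q = P(L), equating a2's and a3's payoffs gives −7q + 4 = 5q − 6 ⇒ q = 5/6.

5/6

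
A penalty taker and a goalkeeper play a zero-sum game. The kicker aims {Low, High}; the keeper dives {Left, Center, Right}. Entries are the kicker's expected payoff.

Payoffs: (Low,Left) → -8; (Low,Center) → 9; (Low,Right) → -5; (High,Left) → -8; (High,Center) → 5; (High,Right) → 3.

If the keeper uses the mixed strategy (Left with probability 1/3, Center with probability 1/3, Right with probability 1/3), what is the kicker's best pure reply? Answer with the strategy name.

Expected payoff of Low: (1/3)·(-8) + (1/3)·9 + (1/3)·(-5) = -4/3.
Expected payoff of High: (1/3)·(-8) + (1/3)·5 + (1/3)·3 = 0.
The largest is 0, so the kicker's best response is High.

High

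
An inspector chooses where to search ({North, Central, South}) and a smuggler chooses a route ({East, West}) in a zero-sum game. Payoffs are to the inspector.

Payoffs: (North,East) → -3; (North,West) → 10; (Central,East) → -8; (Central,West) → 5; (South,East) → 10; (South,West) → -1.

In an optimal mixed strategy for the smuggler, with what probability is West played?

Row minima: North → -3, Central → -8, South → -1; maximin = -1.
Column maxima: East → 10, West → 10; minimax = 10.
-1 ≠ 10, so there is no saddle point; optimal play is mixed.
Central is strictly dominated by North, so the inspector never plays it.
On the remaining 2×2 (North, South vs East, West):
Let the inspector play North with probability p. Expected payoff against East: (-3)p + 10(1−p) = −13p + 10; against West: 10p + (-1)(1−p) = 11p − 1.
Setting these equal: −13p + 10 = 11p − 1 ⇒ −24p = -11 ⇒ p = 11/24, and the value is (-13)·(11/24) + 10 = 97/24.
For the smuggler: with q = P(East), equating North's and South's payoffs gives −13q + 10 = 11q − 1 ⇒ q = 11/24.

13/24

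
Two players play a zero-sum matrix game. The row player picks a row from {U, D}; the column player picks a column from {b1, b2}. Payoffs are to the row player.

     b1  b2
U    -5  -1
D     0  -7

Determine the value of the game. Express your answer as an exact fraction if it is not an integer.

Row minima: U → -5, D → -7; maximin = -5.
Column maxima: b1 → 0, b2 → -1; minimax = -1.
-5 ≠ -1, so there is no saddle point; optimal play is mixed.
Let the row player play U with probability p. Expected payoff against b1: (-5)p + 0(1−p) = −5p; against b2: (-1)p + (-7)(1−p) = 6p − 7.
Setting these equal: −5p = 6p − 7 ⇒ −11p = -7 ⇒ p = 7/11, and the value is (-5)·(7/11) = -35/11.
For the column player: with q = P(b1), equating U's and D's payoffs gives −4q − 1 = 7q − 7 ⇒ q = 6/11.

-35/11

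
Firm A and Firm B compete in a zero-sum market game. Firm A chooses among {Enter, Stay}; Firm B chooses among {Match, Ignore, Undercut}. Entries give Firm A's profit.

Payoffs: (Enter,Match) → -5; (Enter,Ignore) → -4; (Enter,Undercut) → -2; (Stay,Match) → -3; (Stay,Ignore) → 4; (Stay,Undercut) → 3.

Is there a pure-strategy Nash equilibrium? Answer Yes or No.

Yes

Row minima: Enter → -5, Stay → -3; maximin = -3.
Column maxima: Match → -3, Ignore → 4, Undercut → 3; minimax = -3.
maximin = minimax = -3, so a saddle point exists.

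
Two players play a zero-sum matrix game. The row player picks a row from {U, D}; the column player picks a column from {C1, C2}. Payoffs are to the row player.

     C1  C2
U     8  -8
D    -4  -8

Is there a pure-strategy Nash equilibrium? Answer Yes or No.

Yes

Row minima: U → -8, D → -8; maximin = -8.
Column maxima: C1 → 8, C2 → -8; minimax = -8.
maximin = minimax = -8, so a saddle point exists.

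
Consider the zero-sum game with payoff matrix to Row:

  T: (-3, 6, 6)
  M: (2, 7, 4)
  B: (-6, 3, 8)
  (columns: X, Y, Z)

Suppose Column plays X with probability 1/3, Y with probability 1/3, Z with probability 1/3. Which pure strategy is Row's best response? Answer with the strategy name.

M

Expected payoff of T: (1/3)·(-3) + (1/3)·6 + (1/3)·6 = 3.
Expected payoff of M: (1/3)·2 + (1/3)·7 + (1/3)·4 = 13/3.
Expected payoff of B: (1/3)·(-6) + (1/3)·3 + (1/3)·8 = 5/3.
The largest is 13/3, so Row's best response is M.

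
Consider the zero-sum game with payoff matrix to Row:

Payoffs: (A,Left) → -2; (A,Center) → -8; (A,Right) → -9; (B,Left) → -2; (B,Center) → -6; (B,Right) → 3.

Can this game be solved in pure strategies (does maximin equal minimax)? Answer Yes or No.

Yes

Row minima: A → -9, B → -6; maximin = -6.
Column maxima: Left → -2, Center → -6, Right → 3; minimax = -6.
maximin = minimax = -6, so a saddle point exists.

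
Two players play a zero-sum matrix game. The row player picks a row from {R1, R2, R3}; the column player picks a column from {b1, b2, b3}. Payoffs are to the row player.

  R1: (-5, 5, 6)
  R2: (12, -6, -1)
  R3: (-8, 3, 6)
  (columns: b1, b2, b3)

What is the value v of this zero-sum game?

Row minima: R1 → -5, R2 → -6, R3 → -8; maximin = -5.
Column maxima: b1 → 12, b2 → 5, b3 → 6; minimax = 5.
-5 ≠ 5, so there is no saddle point; optimal play is mixed.
b3 is strictly dominated by b2 (it gives the row player strictly more in every row), so the column player never plays it.
With b3 eliminated, R3 is strictly dominated by R1 (R1 gives the row player strictly more in every remaining column), so the row player never plays it.
On the remaining 2×2 (R1, R2 vs b1, b2):
Let the row player play R1 with probability p. Expected payoff against b1: (-5)p + 12(1−p) = −17p + 12; against b2: 5p + (-6)(1−p) = 11p − 6.
Setting these equal: −17p + 12 = 11p − 6 ⇒ −28p = -18 ⇒ p = 9/14, and the value is (-17)·(9/14) + 12 = 15/14.
For the column player: with q = P(b1), equating R1's and R2's payoffs gives −10q + 5 = 18q − 6 ⇒ q = 11/28.

15/14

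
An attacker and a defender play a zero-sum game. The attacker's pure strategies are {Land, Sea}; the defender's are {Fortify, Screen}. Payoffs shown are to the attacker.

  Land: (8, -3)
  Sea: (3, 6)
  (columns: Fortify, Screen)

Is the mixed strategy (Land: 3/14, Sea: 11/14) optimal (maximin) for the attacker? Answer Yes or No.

Yes

Against Fortify this mix gives (3/14)·8 + (11/14)·3 = 57/14.
Against Screen this mix gives (3/14)·(-3) + (11/14)·6 = 57/14.
All of the defender's active replies (Fortify, Screen) yield 57/14, and no column does worse for the attacker. The mix makes the defender indifferent and guarantees 57/14, so it is optimal.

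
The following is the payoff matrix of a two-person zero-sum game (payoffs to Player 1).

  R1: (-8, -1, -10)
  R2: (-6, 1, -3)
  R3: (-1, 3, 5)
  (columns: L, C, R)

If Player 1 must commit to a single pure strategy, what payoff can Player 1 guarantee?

Row minima: R1 → -10, R2 → -6, R3 → -1.
The best of these is -1.

-1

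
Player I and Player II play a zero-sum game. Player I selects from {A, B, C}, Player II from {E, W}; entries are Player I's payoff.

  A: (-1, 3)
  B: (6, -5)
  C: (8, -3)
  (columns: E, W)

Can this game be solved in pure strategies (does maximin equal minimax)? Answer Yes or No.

Row minima: A → -1, B → -5, C → -3; maximin = -1.
Column maxima: E → 8, W → 3; minimax = 3.
-1 ≠ 3, so no pure-strategy equilibrium exists.

No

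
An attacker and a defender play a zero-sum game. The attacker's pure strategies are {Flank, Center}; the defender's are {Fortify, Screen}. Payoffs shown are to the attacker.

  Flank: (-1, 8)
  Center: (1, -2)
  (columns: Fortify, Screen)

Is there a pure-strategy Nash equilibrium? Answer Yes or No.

No

Row minima: Flank → -1, Center → -2; maximin = -1.
Column maxima: Fortify → 1, Screen → 8; minimax = 1.
-1 ≠ 1, so no pure-strategy equilibrium exists.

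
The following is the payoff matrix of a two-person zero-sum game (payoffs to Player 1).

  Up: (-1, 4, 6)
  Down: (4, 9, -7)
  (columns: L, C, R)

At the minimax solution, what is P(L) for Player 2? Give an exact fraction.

13/18

Row minima: Up → -1, Down → -7; maximin = -1.
Column maxima: L → 4, C → 9, R → 6; minimax = 4.
-1 ≠ 4, so there is no saddle point; optimal play is mixed.
C is strictly dominated by L (it gives Player 1 strictly more in every row), so Player 2 never plays it.
On the remaining 2×2 (Up, Down vs L, R):
Let Player 1 play Up with probability p. Expected payoff against L: (-1)p + 4(1−p) = −5p + 4; against R: 6p + (-7)(1−p) = 13p − 7.
Setting these equal: −5p + 4 = 13p − 7 ⇒ −18p = -11 ⇒ p = 11/18, and the value is (-5)·(11/18) + 4 = 17/18.
For Player 2: with q = P(L), equating Up's and Down's payoffs gives −7q + 6 = 11q − 7 ⇒ q = 13/18.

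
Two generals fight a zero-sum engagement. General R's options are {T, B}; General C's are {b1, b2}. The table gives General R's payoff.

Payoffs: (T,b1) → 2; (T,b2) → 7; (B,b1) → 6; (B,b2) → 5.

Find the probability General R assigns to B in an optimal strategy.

Row minima: T → 2, B → 5; maximin = 5.
Column maxima: b1 → 6, b2 → 7; minimax = 6.
5 ≠ 6, so there is no saddle point; optimal play is mixed.
Let General R play T with probability p. Expected payoff against b1: 2p + 6(1−p) = −4p + 6; against b2: 7p + 5(1−p) = 2p + 5.
Setting these equal: −4p + 6 = 2p + 5 ⇒ −6p = -1 ⇒ p = 1/6, and the value is (-4)·(1/6) + 6 = 16/3.
For General C: with q = P(b1), equating T's and B's payoffs gives −5q + 7 = q + 5 ⇒ q = 1/3.

5/6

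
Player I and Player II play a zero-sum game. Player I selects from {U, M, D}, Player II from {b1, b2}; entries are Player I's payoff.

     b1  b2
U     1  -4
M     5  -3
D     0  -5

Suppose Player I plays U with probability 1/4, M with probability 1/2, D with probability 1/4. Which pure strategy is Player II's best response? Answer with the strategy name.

b2

If Player II plays b1, Player I's expected payoff is (1/4)·1 + (1/2)·5 + (1/4)·0 = 11/4.
If Player II plays b2, Player I's expected payoff is (1/4)·(-4) + (1/2)·(-3) + (1/4)·(-5) = -15/4.
Player II minimizes Player I's payoff; the smallest is -15/4, so the best response is b2.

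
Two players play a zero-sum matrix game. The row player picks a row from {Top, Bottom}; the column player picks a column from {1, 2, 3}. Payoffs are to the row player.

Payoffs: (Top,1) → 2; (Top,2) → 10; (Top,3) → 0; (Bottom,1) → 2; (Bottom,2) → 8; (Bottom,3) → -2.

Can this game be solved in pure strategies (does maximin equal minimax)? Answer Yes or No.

Yes

Row minima: Top → 0, Bottom → -2; maximin = 0.
Column maxima: 1 → 2, 2 → 10, 3 → 0; minimax = 0.
maximin = minimax = 0, so a saddle point exists.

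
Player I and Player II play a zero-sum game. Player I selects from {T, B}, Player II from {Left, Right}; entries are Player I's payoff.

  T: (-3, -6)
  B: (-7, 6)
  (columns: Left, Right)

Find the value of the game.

-15/4

Row minima: T → -6, B → -7; maximin = -6.
Column maxima: Left → -3, Right → 6; minimax = -3.
-6 ≠ -3, so there is no saddle point; optimal play is mixed.
Let Player I play T with probability p. Expected payoff against Left: (-3)p + (-7)(1−p) = 4p − 7; against Right: (-6)p + 6(1−p) = −12p + 6.
Setting these equal: 4p − 7 = −12p + 6 ⇒ 16p = 13 ⇒ p = 13/16, and the value is (4)·(13/16) − 7 = -15/4.
For Player II: with q = P(Left), equating T's and B's payoffs gives 3q − 6 = −13q + 6 ⇒ q = 3/4.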